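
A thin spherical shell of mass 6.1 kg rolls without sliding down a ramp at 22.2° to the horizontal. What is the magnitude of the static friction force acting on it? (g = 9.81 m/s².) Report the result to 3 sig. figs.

With I = (2/3)MR², the ratio k = I/(MR²) is 2/3.
Along the incline Mg sinθ − f = Ma, and torque about the center fR = Iα = kMR²(a/R) gives f = kMa.
Combining, a = g sinθ/(1+k) and f = kMa = kMg sinθ/(1+k).
f = (2/3) × 6.1 × 9.81 × sin22.2° / 1.667 ≈ 9.04 N.

f ≈ 9.04 N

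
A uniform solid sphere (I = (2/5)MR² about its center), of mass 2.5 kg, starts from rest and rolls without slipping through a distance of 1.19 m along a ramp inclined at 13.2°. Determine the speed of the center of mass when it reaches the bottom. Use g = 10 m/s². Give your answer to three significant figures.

v ≈ 1.97 m/s

For this body I = (2/5)MR², i.e. k = I/(MR²) = 0.4.
Since it rolls without slipping, ω = v/R and KE = ½Mv² + ½Iω² = ½(1+k)Mv² = (7/10)Mv².
The vertical drop is h = L sinθ = 1.19 × sin13.2° = 0.2717 m.
Energy conservation: Mgh = (7/10)Mv², so v = √(2gh/(1+k)) = √(2 × 10 × 0.2717 / 1.4) ≈ 1.97 m/s.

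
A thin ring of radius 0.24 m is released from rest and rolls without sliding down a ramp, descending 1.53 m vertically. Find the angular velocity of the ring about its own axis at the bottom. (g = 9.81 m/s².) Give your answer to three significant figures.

ω ≈ 16.1 rad/s

The moment of inertia is MR², giving k ≡ I/(MR²) = 1.
Pure rolling means v = ωR; then KE = ½Mv² + ½I(v/R)² = ½(1+k)Mv² = Mv².
Energy conservation Mgh = ½(1+k)Mv² gives v = √(2gh/(1+k)) = √(2 × 9.81 × 1.53 / 2) = 3.874 m/s.
The angular speed follows from ω = v/R = 3.874/0.24 ≈ 16.1 rad/s.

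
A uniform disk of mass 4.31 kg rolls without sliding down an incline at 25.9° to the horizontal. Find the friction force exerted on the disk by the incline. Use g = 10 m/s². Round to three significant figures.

f ≈ 6.28 N

With I = (1/2)MR², the ratio k = I/(MR²) is 0.5.
Along the incline Mg sinθ − f = Ma, and torque about the center fR = Iα = kMR²(a/R) gives f = kMa.
Combining, a = g sinθ/(1+k) and f = kMa = kMg sinθ/(1+k).
f = 0.5 × 4.31 × 10 × sin25.9° / 1.5 ≈ 6.28 N.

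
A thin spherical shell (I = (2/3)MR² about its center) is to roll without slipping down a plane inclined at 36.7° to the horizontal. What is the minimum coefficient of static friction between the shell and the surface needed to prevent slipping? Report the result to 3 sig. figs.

μ_min ≈ 0.298

The moment of inertia is (2/3)MR², giving k ≡ I/(MR²) = 2/3.
Newton's second law down the slope: Mg sinθ − f = Ma. The torque equation fR = Iα (with α = a/R) gives f = kMa.
These give a = g sinθ/(1+k) and the required friction f = kMg sinθ/(1+k).
The normal force is N = Mg cosθ, so μ_min = f/N = k tanθ/(1+k).
μ_min = (2/3) × tan36.7° / 1.667 ≈ 0.298.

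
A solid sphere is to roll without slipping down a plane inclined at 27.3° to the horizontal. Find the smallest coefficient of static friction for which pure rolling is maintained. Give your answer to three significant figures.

Here I = (2/5)MR², so the shape factor k = I/(MR²) = 0.4.
Translational: Mg sinθ − f = Ma. Rotational about the CM: fR = Iα = kMRa, so f = kMa.
These give a = g sinθ/(1+k) and the required friction f = kMg sinθ/(1+k).
With N = Mg cosθ, the no-slip condition f ≤ μN gives μ_min = f/N = k tanθ/(1+k).
μ_min = 0.4 × tan27.3° / 1.4 ≈ 0.147.

μ_min ≈ 0.147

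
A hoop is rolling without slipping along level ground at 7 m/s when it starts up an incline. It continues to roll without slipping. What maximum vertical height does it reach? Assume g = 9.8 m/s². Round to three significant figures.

With I = MR², the ratio k = I/(MR²) is 1.
The rolling condition ω = v/R makes the rotational term ½I(v/R)² = ½kMv², so KE_total = ½(1+k)Mv² = Mv².
At the top the kinetic energy is zero, so Mv₀² = Mgh.
Thus h = (1+k)v₀²/(2g) = 2 × 7² / (2 × 9.8) ≈ 5.00 m.

h ≈ 5.00 m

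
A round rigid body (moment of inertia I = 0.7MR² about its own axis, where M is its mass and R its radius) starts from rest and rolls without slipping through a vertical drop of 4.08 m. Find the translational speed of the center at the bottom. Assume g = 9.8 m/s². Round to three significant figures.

The moment of inertia is 0.7MR², giving k ≡ I/(MR²) = 0.7.
Pure rolling means v = ωR; then KE = ½Mv² + ½I(v/R)² = ½(1+k)Mv² = (17/20)Mv².
Setting Mgh = (17/20)Mv² gives v = √(2gh/(1+k)) = √(2·9.8·4.08/1.7) ≈ 6.86 m/s.

v ≈ 6.86 m/s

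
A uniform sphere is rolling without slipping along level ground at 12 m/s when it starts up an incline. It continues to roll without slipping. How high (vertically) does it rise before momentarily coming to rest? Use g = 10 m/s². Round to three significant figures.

With I = (2/5)MR², the ratio k = I/(MR²) is 0.4.
The rolling condition ω = v/R makes the rotational term ½I(v/R)² = ½kMv², so KE_total = ½(1+k)Mv² = (7/10)Mv².
At the top the kinetic energy is zero, so (7/10)Mv₀² = Mgh.
Thus h = (1+k)v₀²/(2g) = 1.4 × 12² / (2 × 10) ≈ 10.1 m.

h ≈ 10.1 m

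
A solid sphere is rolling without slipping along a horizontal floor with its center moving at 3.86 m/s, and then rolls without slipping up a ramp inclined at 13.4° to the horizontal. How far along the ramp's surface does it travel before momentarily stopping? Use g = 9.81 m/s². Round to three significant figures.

Here I = (2/5)MR², so the shape factor k = I/(MR²) = 0.4.
Pure rolling means v = ωR; then KE = ½Mv² + ½I(v/R)² = ½(1+k)Mv² = (7/10)Mv².
Setting this equal to Mgh gives the vertical rise h = (1+k)v₀²/(2g) = 1.4×3.86²/(2×9.81) = 1.063 m.
Along the incline, d = h/sinθ = 1.063/sin13.4° ≈ 4.59 m.

d ≈ 4.59 m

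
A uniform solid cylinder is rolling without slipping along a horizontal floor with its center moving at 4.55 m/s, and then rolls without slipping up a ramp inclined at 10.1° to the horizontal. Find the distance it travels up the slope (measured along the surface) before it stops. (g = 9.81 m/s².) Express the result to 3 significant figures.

d ≈ 9.03 m

With I = (1/2)MR², the ratio k = I/(MR²) is 0.5.
Rolling without slipping gives ω = v/R, so the total kinetic energy is ½Mv² + ½Iω² = ½(1+k)Mv² = (3/4)Mv².
Setting this equal to Mgh gives the vertical rise h = (1+k)v₀²/(2g) = 1.5×4.55²/(2×9.81) = 1.583 m.
The distance along the slope is d = h/sinθ = 1.583/sin10.1° ≈ 9.03 m.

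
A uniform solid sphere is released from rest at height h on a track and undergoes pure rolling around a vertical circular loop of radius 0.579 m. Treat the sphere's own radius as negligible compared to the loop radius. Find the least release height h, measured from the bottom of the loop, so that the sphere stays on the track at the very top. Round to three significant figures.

h_min ≈ 1.56 m

With I = (2/5)MR², the ratio k = I/(MR²) is 0.4.
At the top of the loop, the minimum-contact condition is Mg = Mv_top²/r, so v_top² = gr.
With ω = v/R, the kinetic energy at speed v is ½(1+k)Mv² = (7/10)Mv².
Energy conservation from release (height h) to the top (height 2r): Mgh = Mg(2r) + (7/10)M·gr.
Thus h_min = 2r + (1+k)r/2 = r(2 + 1.4/2) = 0.579 × 2.7 ≈ 1.56 m.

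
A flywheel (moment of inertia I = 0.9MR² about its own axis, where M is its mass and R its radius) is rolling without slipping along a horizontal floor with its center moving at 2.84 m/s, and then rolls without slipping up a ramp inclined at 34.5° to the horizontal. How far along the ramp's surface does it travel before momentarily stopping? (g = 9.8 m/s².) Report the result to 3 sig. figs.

With I = 0.9MR², the ratio k = I/(MR²) is 0.9.
Rolling without slipping gives ω = v/R, so the total kinetic energy is ½Mv² + ½Iω² = ½(1+k)Mv² = (19/20)Mv².
Setting this equal to Mgh gives the vertical rise h = (1+k)v₀²/(2g) = 1.9×2.84²/(2×9.8) = 0.7819 m.
The distance along the slope is d = h/sinθ = 0.7819/sin34.5° ≈ 1.38 m.

d ≈ 1.38 m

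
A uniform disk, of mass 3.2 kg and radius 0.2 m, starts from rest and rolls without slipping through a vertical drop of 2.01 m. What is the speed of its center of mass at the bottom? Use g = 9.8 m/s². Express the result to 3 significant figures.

v ≈ 5.12 m/s

With I = (1/2)MR², the ratio k = I/(MR²) is 0.5.
Pure rolling means v = ωR; then KE = ½Mv² + ½I(v/R)² = ½(1+k)Mv² = (3/4)Mv².
Setting Mgh = (3/4)Mv² gives v = √(2gh/(1+k)) = √(2·9.8·2.01/1.5) ≈ 5.12 m/s.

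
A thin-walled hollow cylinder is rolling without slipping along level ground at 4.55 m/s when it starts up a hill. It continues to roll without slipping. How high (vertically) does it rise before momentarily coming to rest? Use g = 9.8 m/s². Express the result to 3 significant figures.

The moment of inertia is MR², giving k ≡ I/(MR²) = 1.
Since it rolls without slipping, ω = v/R and KE = ½Mv² + ½Iω² = ½(1+k)Mv² = Mv².
All of this converts to potential energy at the highest point: Mv₀² = Mgh.
Thus h = (1+k)v₀²/(2g) = 2 × 4.55² / (2 × 9.8) ≈ 2.11 m.

h ≈ 2.11 m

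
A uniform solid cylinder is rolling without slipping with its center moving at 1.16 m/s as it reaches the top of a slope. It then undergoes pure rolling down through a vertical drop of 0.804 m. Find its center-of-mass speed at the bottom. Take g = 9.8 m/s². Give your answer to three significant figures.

With I = (1/2)MR², the ratio k = I/(MR²) is 0.5.
Pure rolling means v = ωR; then KE = ½Mv² + ½I(v/R)² = ½(1+k)Mv² = (3/4)Mv².
Conserving energy between top and bottom: (3/4)Mv² = (3/4)Mv₀² + Mgh, hence v² = v₀² + 2gh/(1+k).
v = √(1.16² + 2×9.8×0.804/1.5) = √11.85 ≈ 3.44 m/s.

v ≈ 3.44 m/s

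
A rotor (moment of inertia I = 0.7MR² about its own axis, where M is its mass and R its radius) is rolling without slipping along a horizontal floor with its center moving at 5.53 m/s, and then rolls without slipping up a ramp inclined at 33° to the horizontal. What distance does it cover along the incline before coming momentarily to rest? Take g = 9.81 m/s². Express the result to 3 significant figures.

d ≈ 4.87 m

With I = 0.7MR², the ratio k = I/(MR²) is 0.7.
Pure rolling means v = ωR; then KE = ½Mv² + ½I(v/R)² = ½(1+k)Mv² = (17/20)Mv².
Setting this equal to Mgh gives the vertical rise h = (1+k)v₀²/(2g) = 1.7×5.53²/(2×9.81) = 2.65 m.
The distance along the slope is d = h/sinθ = 2.65/sin33° ≈ 4.87 m.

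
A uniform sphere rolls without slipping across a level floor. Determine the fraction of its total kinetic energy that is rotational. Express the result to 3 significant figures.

fraction ≈ 0.286

For this body I = (2/5)MR², i.e. k = I/(MR²) = 0.4.
Since ω = v/R, the translational part is ½Mv² and the rotational part is ½I(v/R)² = ½kMv²; the total is ½(1+k)Mv².
The rotational fraction is therefore k/(1+k) = 0.4/1.4 ≈ 0.286.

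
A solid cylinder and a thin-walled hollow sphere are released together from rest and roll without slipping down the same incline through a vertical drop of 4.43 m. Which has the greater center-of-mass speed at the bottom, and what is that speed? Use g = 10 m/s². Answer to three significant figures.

the solid cylinder, at v ≈ 7.69 m/s

For rolling without slipping, Mgh = ½(1+k)Mv² where k = I/(MR²), so v = √(2gh/(1+k)).
Solid cylinder: k = 0.5, giving v = √(2×10×4.43/1.5) = 7.685 m/s.
Thin-walled hollow sphere: k = 2/3, giving v = √(2×10×4.43/1.667) = 7.291 m/s.
The smaller k wins: the solid cylinder, at ≈ 7.69 m/s.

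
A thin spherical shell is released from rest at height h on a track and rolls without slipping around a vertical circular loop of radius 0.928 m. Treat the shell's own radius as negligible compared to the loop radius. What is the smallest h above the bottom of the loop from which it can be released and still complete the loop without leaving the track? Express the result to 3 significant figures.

With I = (2/3)MR², the ratio k = I/(MR²) is 2/3.
At the top, contact is just lost when gravity alone supplies the centripetal force: Mg = Mv_top²/r, i.e. v_top² = gr.
With ω = v/R, the kinetic energy at speed v is ½(1+k)Mv² = (5/6)Mv².
Energy conservation from release (height h) to the top (height 2r): Mgh = Mg(2r) + (5/6)M·gr.
Thus h_min = 2r + (1+k)r/2 = r(2 + 1.667/2) = 0.928 × 2.833 ≈ 2.63 m.

h_min ≈ 2.63 m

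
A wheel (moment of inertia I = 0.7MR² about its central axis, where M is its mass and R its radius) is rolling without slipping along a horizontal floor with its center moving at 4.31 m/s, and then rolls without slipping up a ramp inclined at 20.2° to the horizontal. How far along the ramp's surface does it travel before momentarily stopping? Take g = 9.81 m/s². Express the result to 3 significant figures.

d ≈ 4.66 m

The moment of inertia is 0.7MR², giving k ≡ I/(MR²) = 0.7.
The rolling condition ω = v/R makes the rotational term ½I(v/R)² = ½kMv², so KE_total = ½(1+k)Mv² = (17/20)Mv².
Setting this equal to Mgh gives the vertical rise h = (1+k)v₀²/(2g) = 1.7×4.31²/(2×9.81) = 1.61 m.
The distance along the slope is d = h/sinθ = 1.61/sin20.2° ≈ 4.66 m.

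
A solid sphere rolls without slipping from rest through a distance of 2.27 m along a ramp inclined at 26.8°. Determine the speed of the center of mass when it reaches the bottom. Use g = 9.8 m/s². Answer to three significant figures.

For this body I = (2/5)MR², i.e. k = I/(MR²) = 0.4.
Pure rolling means v = ωR; then KE = ½Mv² + ½I(v/R)² = ½(1+k)Mv² = (7/10)Mv².
The vertical drop is h = L sinθ = 2.27 × sin26.8° = 1.023 m.
Energy conservation: Mgh = (7/10)Mv², so v = √(2gh/(1+k)) = √(2 × 9.8 × 1.023 / 1.4) ≈ 3.79 m/s.

v ≈ 3.79 m/s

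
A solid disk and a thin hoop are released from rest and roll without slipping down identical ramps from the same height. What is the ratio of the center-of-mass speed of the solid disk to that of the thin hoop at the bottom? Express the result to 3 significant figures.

v_ratio ≈ 1.15

Each satisfies Mgh = ½(1+k)Mv² with k = I/(MR²), so v ∝ 1/√(1+k).
For the solid disk k = 0.5; for the thin hoop k = 1.
v₁/v₂ = √((1+k₂)/(1+k₁)) = √(2/1.5) ≈ 1.15.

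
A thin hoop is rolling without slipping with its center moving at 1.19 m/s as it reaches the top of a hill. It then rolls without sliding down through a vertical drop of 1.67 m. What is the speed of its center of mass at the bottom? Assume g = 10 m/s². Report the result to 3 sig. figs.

v ≈ 4.26 m/s

The moment of inertia is MR², giving k ≡ I/(MR²) = 1.
The rolling condition ω = v/R makes the rotational term ½I(v/R)² = ½kMv², so KE_total = ½(1+k)Mv² = Mv².
Conserving energy between top and bottom: Mv² = Mv₀² + Mgh, hence v² = v₀² + 2gh/(1+k).
v = √(1.19² + 2×10×1.67/2) = √18.12 ≈ 4.26 m/s.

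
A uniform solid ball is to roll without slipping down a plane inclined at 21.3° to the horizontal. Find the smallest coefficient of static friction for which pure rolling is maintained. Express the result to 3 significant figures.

μ_min ≈ 0.111

For this body I = (2/5)MR², i.e. k = I/(MR²) = 0.4.
Translational: Mg sinθ − f = Ma. Rotational about the CM: fR = Iα = kMRa, so f = kMa.
These give a = g sinθ/(1+k) and the required friction f = kMg sinθ/(1+k).
With N = Mg cosθ, the no-slip condition f ≤ μN gives μ_min = f/N = k tanθ/(1+k).
μ_min = 0.4 × tan21.3° / 1.4 ≈ 0.111.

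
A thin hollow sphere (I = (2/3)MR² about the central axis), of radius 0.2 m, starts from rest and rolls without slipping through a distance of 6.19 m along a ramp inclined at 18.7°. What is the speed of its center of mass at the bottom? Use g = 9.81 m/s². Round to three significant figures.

v ≈ 4.83 m/s

For this body I = (2/3)MR², i.e. k = I/(MR²) = 2/3.
Since it rolls without slipping, ω = v/R and KE = ½Mv² + ½Iω² = ½(1+k)Mv² = (5/6)Mv².
The vertical drop is h = L sinθ = 6.19 × sin18.7° = 1.985 m.
Energy conservation: Mgh = (5/6)Mv², so v = √(2gh/(1+k)) = √(2 × 9.81 × 1.985 / 1.667) ≈ 4.83 m/s.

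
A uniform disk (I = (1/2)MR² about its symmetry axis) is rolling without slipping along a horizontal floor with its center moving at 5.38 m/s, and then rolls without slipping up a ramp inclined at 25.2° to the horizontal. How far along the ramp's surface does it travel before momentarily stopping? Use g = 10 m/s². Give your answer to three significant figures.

For this body I = (1/2)MR², i.e. k = I/(MR²) = 0.5.
The rolling condition ω = v/R makes the rotational term ½I(v/R)² = ½kMv², so KE_total = ½(1+k)Mv² = (3/4)Mv².
Setting this equal to Mgh gives the vertical rise h = (1+k)v₀²/(2g) = 1.5×5.38²/(2×10) = 2.171 m.
The distance along the slope is d = h/sinθ = 2.171/sin25.2° ≈ 5.10 m.

d ≈ 5.10 m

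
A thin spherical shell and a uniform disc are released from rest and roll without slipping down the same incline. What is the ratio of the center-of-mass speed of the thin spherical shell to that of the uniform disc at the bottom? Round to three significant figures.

Each satisfies Mgh = ½(1+k)Mv² with k = I/(MR²), so v ∝ 1/√(1+k).
For the thin spherical shell k = 2/3; for the uniform disc k = 0.5.
v₁/v₂ = √((1+k₂)/(1+k₁)) = √(1.5/1.667) ≈ 0.949.

v_ratio ≈ 0.949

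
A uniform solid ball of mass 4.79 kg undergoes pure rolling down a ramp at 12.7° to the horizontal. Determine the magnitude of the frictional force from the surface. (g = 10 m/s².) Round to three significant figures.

f ≈ 3.01 N

With I = (2/5)MR², the ratio k = I/(MR²) is 0.4.
Along the incline Mg sinθ − f = Ma, and torque about the center fR = Iα = kMR²(a/R) gives f = kMa.
Combining, a = g sinθ/(1+k) and f = kMa = kMg sinθ/(1+k).
f = 0.4 × 4.79 × 10 × sin12.7° / 1.4 ≈ 3.01 N.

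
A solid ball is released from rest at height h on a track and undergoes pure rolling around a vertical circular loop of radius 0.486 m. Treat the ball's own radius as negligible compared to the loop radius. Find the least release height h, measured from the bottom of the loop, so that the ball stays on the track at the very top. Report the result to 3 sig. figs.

h_min ≈ 1.31 m

With I = (2/5)MR², the ratio k = I/(MR²) is 0.4.
At the top, contact is just lost when gravity alone supplies the centripetal force: Mg = Mv_top²/r, i.e. v_top² = gr.
With ω = v/R, the kinetic energy at speed v is ½(1+k)Mv² = (7/10)Mv².
Energy conservation from release (height h) to the top (height 2r): Mgh = Mg(2r) + (7/10)M·gr.
Thus h_min = 2r + (1+k)r/2 = r(2 + 1.4/2) = 0.486 × 2.7 ≈ 1.31 m.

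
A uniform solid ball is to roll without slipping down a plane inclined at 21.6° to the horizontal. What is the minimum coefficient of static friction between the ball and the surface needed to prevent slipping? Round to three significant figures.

With I = (2/5)MR², the ratio k = I/(MR²) is 0.4.
Translational: Mg sinθ − f = Ma. Rotational about the CM: fR = Iα = kMRa, so f = kMa.
These give a = g sinθ/(1+k) and the required friction f = kMg sinθ/(1+k).
With N = Mg cosθ, the no-slip condition f ≤ μN gives μ_min = f/N = k tanθ/(1+k).
μ_min = 0.4 × tan21.6° / 1.4 ≈ 0.113.

μ_min ≈ 0.113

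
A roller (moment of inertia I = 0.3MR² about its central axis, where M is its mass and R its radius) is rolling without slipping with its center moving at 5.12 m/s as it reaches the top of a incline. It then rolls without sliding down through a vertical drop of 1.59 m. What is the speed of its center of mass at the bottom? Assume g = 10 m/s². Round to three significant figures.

For this body I = 0.3MR², i.e. k = I/(MR²) = 0.3.
Pure rolling means v = ωR; then KE = ½Mv² + ½I(v/R)² = ½(1+k)Mv² = (13/20)Mv².
Energy conservation: (13/20)Mv₀² + Mgh = (13/20)Mv², so v² = v₀² + 2gh/(1+k).
v = √(5.12² + 2×10×1.59/1.3) = √50.68 ≈ 7.12 m/s.

v ≈ 7.12 m/s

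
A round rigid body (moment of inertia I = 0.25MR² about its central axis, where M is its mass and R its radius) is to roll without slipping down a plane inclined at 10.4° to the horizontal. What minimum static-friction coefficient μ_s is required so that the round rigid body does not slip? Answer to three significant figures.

μ_min ≈ 0.0367

The moment of inertia is 0.25MR², giving k ≡ I/(MR²) = 0.25.
Along the incline Mg sinθ − f = Ma, and torque about the center fR = Iα = kMR²(a/R) gives f = kMa.
These give a = g sinθ/(1+k) and the required friction f = kMg sinθ/(1+k).
The normal force is N = Mg cosθ, so μ_min = f/N = k tanθ/(1+k).
μ_min = 0.25 × tan10.4° / 1.25 ≈ 0.0367.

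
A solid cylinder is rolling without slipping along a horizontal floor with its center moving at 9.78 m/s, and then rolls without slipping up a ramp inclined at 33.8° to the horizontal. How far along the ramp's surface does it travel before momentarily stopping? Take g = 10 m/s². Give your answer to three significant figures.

d ≈ 12.9 m

The moment of inertia is (1/2)MR², giving k ≡ I/(MR²) = 0.5.
The rolling condition ω = v/R makes the rotational term ½I(v/R)² = ½kMv², so KE_total = ½(1+k)Mv² = (3/4)Mv².
Setting this equal to Mgh gives the vertical rise h = (1+k)v₀²/(2g) = 1.5×9.78²/(2×10) = 7.174 m.
The distance along the slope is d = h/sinθ = 7.174/sin33.8° ≈ 12.9 m.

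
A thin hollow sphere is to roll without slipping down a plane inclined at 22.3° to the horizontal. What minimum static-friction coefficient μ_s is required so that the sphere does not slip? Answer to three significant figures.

The moment of inertia is (2/3)MR², giving k ≡ I/(MR²) = 2/3.
Newton's second law down the slope: Mg sinθ − f = Ma. The torque equation fR = Iα (with α = a/R) gives f = kMa.
These give a = g sinθ/(1+k) and the required friction f = kMg sinθ/(1+k).
With N = Mg cosθ, the no-slip condition f ≤ μN gives μ_min = f/N = k tanθ/(1+k).
μ_min = (2/3) × tan22.3° / 1.667 ≈ 0.164.

μ_min ≈ 0.164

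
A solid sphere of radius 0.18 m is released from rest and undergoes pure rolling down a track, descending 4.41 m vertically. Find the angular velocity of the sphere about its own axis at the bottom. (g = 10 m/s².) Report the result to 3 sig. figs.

ω ≈ 44.1 rad/s

The moment of inertia is (2/5)MR², giving k ≡ I/(MR²) = 0.4.
The rolling condition ω = v/R makes the rotational term ½I(v/R)² = ½kMv², so KE_total = ½(1+k)Mv² = (7/10)Mv².
Energy conservation Mgh = ½(1+k)Mv² gives v = √(2gh/(1+k)) = √(2 × 10 × 4.41 / 1.4) = 7.937 m/s.
The angular speed follows from ω = v/R = 7.937/0.18 ≈ 44.1 rad/s.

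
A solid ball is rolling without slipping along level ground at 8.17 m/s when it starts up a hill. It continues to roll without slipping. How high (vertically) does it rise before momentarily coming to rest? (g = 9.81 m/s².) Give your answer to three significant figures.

h ≈ 4.76 m

With I = (2/5)MR², the ratio k = I/(MR²) is 0.4.
Rolling without slipping gives ω = v/R, so the total kinetic energy is ½Mv² + ½Iω² = ½(1+k)Mv² = (7/10)Mv².
All of this converts to potential energy at the highest point: (7/10)Mv₀² = Mgh.
Thus h = (1+k)v₀²/(2g) = 1.4 × 8.17² / (2 × 9.81) ≈ 4.76 m.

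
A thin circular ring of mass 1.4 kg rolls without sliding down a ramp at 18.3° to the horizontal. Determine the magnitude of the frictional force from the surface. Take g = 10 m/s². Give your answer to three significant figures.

Here I = MR², so the shape factor k = I/(MR²) = 1.
Along the incline Mg sinθ − f = Ma, and torque about the center fR = Iα = kMR²(a/R) gives f = kMa.
Combining, a = g sinθ/(1+k) and f = kMa = kMg sinθ/(1+k).
f = 1 × 1.4 × 10 × sin18.3° / 2 ≈ 2.20 N.

f ≈ 2.20 N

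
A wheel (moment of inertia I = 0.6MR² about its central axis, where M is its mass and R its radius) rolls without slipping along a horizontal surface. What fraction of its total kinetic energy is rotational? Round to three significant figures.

Here I = 0.6MR², so the shape factor k = I/(MR²) = 0.6.
With ω = v/R, KE_trans = ½Mv² and KE_rot = ½Iω² = ½kMv², so KE_total = ½(1+k)Mv².
The rotational fraction is therefore k/(1+k) = 0.6/1.6 ≈ 0.375.

fraction ≈ 0.375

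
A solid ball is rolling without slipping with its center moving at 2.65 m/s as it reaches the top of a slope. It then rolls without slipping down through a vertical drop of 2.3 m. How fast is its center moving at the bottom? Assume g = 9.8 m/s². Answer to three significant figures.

v ≈ 6.26 m/s

The moment of inertia is (2/5)MR², giving k ≡ I/(MR²) = 0.4.
Since it rolls without slipping, ω = v/R and KE = ½Mv² + ½Iω² = ½(1+k)Mv² = (7/10)Mv².
Energy conservation: (7/10)Mv₀² + Mgh = (7/10)Mv², so v² = v₀² + 2gh/(1+k).
v = √(2.65² + 2×9.8×2.3/1.4) = √39.22 ≈ 6.26 m/s.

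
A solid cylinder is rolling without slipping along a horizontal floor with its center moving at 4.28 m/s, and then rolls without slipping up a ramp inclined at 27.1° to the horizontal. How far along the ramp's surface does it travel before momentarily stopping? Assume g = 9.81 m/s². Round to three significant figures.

d ≈ 3.07 m

With I = (1/2)MR², the ratio k = I/(MR²) is 0.5.
Since it rolls without slipping, ω = v/R and KE = ½Mv² + ½Iω² = ½(1+k)Mv² = (3/4)Mv².
Setting this equal to Mgh gives the vertical rise h = (1+k)v₀²/(2g) = 1.5×4.28²/(2×9.81) = 1.4 m.
Along the incline, d = h/sinθ = 1.4/sin27.1° ≈ 3.07 m.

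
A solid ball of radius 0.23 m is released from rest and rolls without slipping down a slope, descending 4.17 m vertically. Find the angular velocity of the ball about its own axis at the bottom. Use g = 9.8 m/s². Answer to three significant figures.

The moment of inertia is (2/5)MR², giving k ≡ I/(MR²) = 0.4.
Pure rolling means v = ωR; then KE = ½Mv² + ½I(v/R)² = ½(1+k)Mv² = (7/10)Mv².
Energy conservation Mgh = ½(1+k)Mv² gives v = √(2gh/(1+k)) = √(2 × 9.8 × 4.17 / 1.4) = 7.641 m/s.
Then ω = v/R = 7.641 / 0.23 ≈ 33.2 rad/s.

ω ≈ 33.2 rad/s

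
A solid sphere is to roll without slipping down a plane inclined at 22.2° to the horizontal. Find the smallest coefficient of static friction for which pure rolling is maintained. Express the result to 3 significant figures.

The moment of inertia is (2/5)MR², giving k ≡ I/(MR²) = 0.4.
Newton's second law down the slope: Mg sinθ − f = Ma. The torque equation fR = Iα (with α = a/R) gives f = kMa.
These give a = g sinθ/(1+k) and the required friction f = kMg sinθ/(1+k).
The normal force is N = Mg cosθ, so μ_min = f/N = k tanθ/(1+k).
μ_min = 0.4 × tan22.2° / 1.4 ≈ 0.117.

μ_min ≈ 0.117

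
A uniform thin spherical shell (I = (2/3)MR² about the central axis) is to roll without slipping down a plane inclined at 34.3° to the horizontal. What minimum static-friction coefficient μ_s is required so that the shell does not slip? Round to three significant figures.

μ_min ≈ 0.273

The moment of inertia is (2/3)MR², giving k ≡ I/(MR²) = 2/3.
Newton's second law down the slope: Mg sinθ − f = Ma. The torque equation fR = Iα (with α = a/R) gives f = kMa.
These give a = g sinθ/(1+k) and the required friction f = kMg sinθ/(1+k).
The normal force is N = Mg cosθ, so μ_min = f/N = k tanθ/(1+k).
μ_min = (2/3) × tan34.3° / 1.667 ≈ 0.273.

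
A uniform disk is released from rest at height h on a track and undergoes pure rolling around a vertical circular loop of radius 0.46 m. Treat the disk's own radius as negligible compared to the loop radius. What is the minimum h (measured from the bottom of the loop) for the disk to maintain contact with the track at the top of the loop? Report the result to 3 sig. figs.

h_min ≈ 1.27 m

With I = (1/2)MR², the ratio k = I/(MR²) is 0.5.
At the top of the loop, the minimum-contact condition is Mg = Mv_top²/r, so v_top² = gr.
With ω = v/R, the kinetic energy at speed v is ½(1+k)Mv² = (3/4)Mv².
Energy conservation from release (height h) to the top (height 2r): Mgh = Mg(2r) + (3/4)M·gr.
Thus h_min = 2r + (1+k)r/2 = r(2 + 1.5/2) = 0.46 × 2.75 ≈ 1.27 m.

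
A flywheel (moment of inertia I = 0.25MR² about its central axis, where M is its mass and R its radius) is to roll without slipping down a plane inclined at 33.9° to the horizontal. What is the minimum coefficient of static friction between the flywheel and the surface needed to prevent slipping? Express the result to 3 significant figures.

μ_min ≈ 0.134

For this body I = 0.25MR², i.e. k = I/(MR²) = 0.25.
Translational: Mg sinθ − f = Ma. Rotational about the CM: fR = Iα = kMRa, so f = kMa.
These give a = g sinθ/(1+k) and the required friction f = kMg sinθ/(1+k).
With N = Mg cosθ, the no-slip condition f ≤ μN gives μ_min = f/N = k tanθ/(1+k).
μ_min = 0.25 × tan33.9° / 1.25 ≈ 0.134.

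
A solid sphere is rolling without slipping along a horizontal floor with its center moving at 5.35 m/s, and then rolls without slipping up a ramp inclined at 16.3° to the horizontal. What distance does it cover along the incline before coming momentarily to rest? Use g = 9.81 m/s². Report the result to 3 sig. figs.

d ≈ 7.28 m

With I = (2/5)MR², the ratio k = I/(MR²) is 0.4.
Since it rolls without slipping, ω = v/R and KE = ½Mv² + ½Iω² = ½(1+k)Mv² = (7/10)Mv².
Setting this equal to Mgh gives the vertical rise h = (1+k)v₀²/(2g) = 1.4×5.35²/(2×9.81) = 2.042 m.
Along the incline, d = h/sinθ = 2.042/sin16.3° ≈ 7.28 m.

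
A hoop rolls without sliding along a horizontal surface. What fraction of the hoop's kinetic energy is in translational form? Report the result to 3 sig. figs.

fraction ≈ 0.500

With I = MR², the ratio k = I/(MR²) is 1.
With ω = v/R, KE_trans = ½Mv² and KE_rot = ½Iω² = ½kMv², so KE_total = ½(1+k)Mv².
The translational fraction is therefore 1/(1+k) = 1/2 ≈ 0.500.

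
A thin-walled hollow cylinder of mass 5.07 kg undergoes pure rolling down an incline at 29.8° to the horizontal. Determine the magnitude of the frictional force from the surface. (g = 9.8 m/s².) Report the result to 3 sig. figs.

f ≈ 12.3 N

For this body I = MR², i.e. k = I/(MR²) = 1.
Along the incline Mg sinθ − f = Ma, and torque about the center fR = Iα = kMR²(a/R) gives f = kMa.
Combining, a = g sinθ/(1+k) and f = kMa = kMg sinθ/(1+k).
f = 1 × 5.07 × 9.8 × sin29.8° / 2 ≈ 12.3 N.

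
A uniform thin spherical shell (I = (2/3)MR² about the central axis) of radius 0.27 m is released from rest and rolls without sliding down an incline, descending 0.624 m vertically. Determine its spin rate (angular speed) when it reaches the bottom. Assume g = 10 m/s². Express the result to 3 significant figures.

The moment of inertia is (2/3)MR², giving k ≡ I/(MR²) = 2/3.
Rolling without slipping gives ω = v/R, so the total kinetic energy is ½Mv² + ½Iω² = ½(1+k)Mv² = (5/6)Mv².
Energy conservation Mgh = ½(1+k)Mv² gives v = √(2gh/(1+k)) = √(2 × 10 × 0.624 / 1.667) = 2.736 m/s.
Then ω = v/R = 2.736 / 0.27 ≈ 10.1 rad/s.

ω ≈ 10.1 rad/s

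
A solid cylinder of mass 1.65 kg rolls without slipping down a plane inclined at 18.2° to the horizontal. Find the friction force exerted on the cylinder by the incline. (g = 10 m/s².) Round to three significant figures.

With I = (1/2)MR², the ratio k = I/(MR²) is 0.5.
Along the incline Mg sinθ − f = Ma, and torque about the center fR = Iα = kMR²(a/R) gives f = kMa.
Combining, a = g sinθ/(1+k) and f = kMa = kMg sinθ/(1+k).
f = 0.5 × 1.65 × 10 × sin18.2° / 1.5 ≈ 1.72 N.

f ≈ 1.72 N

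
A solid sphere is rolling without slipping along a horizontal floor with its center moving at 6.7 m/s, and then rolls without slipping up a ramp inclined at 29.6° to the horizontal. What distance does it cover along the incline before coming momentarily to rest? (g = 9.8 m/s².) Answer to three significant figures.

The moment of inertia is (2/5)MR², giving k ≡ I/(MR²) = 0.4.
The rolling condition ω = v/R makes the rotational term ½I(v/R)² = ½kMv², so KE_total = ½(1+k)Mv² = (7/10)Mv².
Setting this equal to Mgh gives the vertical rise h = (1+k)v₀²/(2g) = 1.4×6.7²/(2×9.8) = 3.206 m.
Along the incline, d = h/sinθ = 3.206/sin29.6° ≈ 6.49 m.

d ≈ 6.49 m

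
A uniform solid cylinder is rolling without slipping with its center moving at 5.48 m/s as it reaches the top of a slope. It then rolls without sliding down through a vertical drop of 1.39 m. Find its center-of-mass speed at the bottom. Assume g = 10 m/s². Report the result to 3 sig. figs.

v ≈ 6.97 m/s

With I = (1/2)MR², the ratio k = I/(MR²) is 0.5.
Pure rolling means v = ωR; then KE = ½Mv² + ½I(v/R)² = ½(1+k)Mv² = (3/4)Mv².
Energy conservation: (3/4)Mv₀² + Mgh = (3/4)Mv², so v² = v₀² + 2gh/(1+k).
v = √(5.48² + 2×10×1.39/1.5) = √48.56 ≈ 6.97 m/s.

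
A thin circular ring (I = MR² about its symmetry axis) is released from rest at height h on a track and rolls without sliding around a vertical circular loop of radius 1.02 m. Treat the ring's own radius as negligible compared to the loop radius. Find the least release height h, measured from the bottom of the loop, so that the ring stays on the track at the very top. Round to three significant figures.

h_min ≈ 3.06 m

For this body I = MR², i.e. k = I/(MR²) = 1.
At the top of the loop, the minimum-contact condition is Mg = Mv_top²/r, so v_top² = gr.
With ω = v/R, the kinetic energy at speed v is ½(1+k)Mv² = Mv².
Energy conservation from release (height h) to the top (height 2r): Mgh = Mg(2r) + M·gr.
Thus h_min = 2r + (1+k)r/2 = r(2 + 2/2) = 1.02 × 3 ≈ 3.06 m.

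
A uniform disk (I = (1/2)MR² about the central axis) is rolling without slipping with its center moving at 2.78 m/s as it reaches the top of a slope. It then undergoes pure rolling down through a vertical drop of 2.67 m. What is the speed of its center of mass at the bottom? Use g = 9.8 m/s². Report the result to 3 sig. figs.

Here I = (1/2)MR², so the shape factor k = I/(MR²) = 0.5.
Pure rolling means v = ωR; then KE = ½Mv² + ½I(v/R)² = ½(1+k)Mv² = (3/4)Mv².
Conserving energy between top and bottom: (3/4)Mv² = (3/4)Mv₀² + Mgh, hence v² = v₀² + 2gh/(1+k).
v = √(2.78² + 2×9.8×2.67/1.5) = √42.62 ≈ 6.53 m/s.

v ≈ 6.53 m/s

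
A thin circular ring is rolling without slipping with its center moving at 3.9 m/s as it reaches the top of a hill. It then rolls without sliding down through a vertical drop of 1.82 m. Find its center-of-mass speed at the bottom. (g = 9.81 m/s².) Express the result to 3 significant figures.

v ≈ 5.75 m/s

The moment of inertia is MR², giving k ≡ I/(MR²) = 1.
Pure rolling means v = ωR; then KE = ½Mv² + ½I(v/R)² = ½(1+k)Mv² = Mv².
Energy conservation: Mv₀² + Mgh = Mv², so v² = v₀² + 2gh/(1+k).
v = √(3.9² + 2×9.81×1.82/2) = √33.06 ≈ 5.75 m/s.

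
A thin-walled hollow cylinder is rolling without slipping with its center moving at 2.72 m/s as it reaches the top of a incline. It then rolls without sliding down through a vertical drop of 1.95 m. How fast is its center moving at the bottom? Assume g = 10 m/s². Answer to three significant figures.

v ≈ 5.19 m/s

For this body I = MR², i.e. k = I/(MR²) = 1.
Since it rolls without slipping, ω = v/R and KE = ½Mv² + ½Iω² = ½(1+k)Mv² = Mv².
Conserving energy between top and bottom: Mv² = Mv₀² + Mgh, hence v² = v₀² + 2gh/(1+k).
v = √(2.72² + 2×10×1.95/2) = √26.9 ≈ 5.19 m/s.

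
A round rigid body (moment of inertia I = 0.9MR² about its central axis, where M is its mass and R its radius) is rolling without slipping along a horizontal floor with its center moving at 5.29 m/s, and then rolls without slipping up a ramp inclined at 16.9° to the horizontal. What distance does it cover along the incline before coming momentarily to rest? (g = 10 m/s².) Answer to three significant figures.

d ≈ 9.15 m

With I = 0.9MR², the ratio k = I/(MR²) is 0.9.
Rolling without slipping gives ω = v/R, so the total kinetic energy is ½Mv² + ½Iω² = ½(1+k)Mv² = (19/20)Mv².
Setting this equal to Mgh gives the vertical rise h = (1+k)v₀²/(2g) = 1.9×5.29²/(2×10) = 2.658 m.
The distance along the slope is d = h/sinθ = 2.658/sin16.9° ≈ 9.15 m.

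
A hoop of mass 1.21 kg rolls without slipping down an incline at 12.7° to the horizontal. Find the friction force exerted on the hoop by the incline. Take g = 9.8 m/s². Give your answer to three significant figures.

For this body I = MR², i.e. k = I/(MR²) = 1.
Translational: Mg sinθ − f = Ma. Rotational about the CM: fR = Iα = kMRa, so f = kMa.
Combining, a = g sinθ/(1+k) and f = kMa = kMg sinθ/(1+k).
f = 1 × 1.21 × 9.8 × sin12.7° / 2 ≈ 1.30 N.

f ≈ 1.30 N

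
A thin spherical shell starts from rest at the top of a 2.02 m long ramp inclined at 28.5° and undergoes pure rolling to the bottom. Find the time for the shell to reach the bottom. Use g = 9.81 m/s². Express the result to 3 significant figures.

t ≈ 1.20 s

With I = (2/3)MR², the ratio k = I/(MR²) is 2/3.
Newton's second law down the slope: Mg sinθ − f = Ma. The torque equation fR = Iα (with α = a/R) gives f = kMa.
Hence a = g sinθ/(1+k) = 9.81×sin28.5°/1.667 = 2.809 m/s².
With constant a from rest, t = √(2L/a) = √(2·2.02/2.809) ≈ 1.20 s.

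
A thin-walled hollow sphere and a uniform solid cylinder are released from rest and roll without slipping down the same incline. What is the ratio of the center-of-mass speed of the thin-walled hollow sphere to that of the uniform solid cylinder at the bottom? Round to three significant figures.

Each satisfies Mgh = ½(1+k)Mv² with k = I/(MR²), so v ∝ 1/√(1+k).
For the thin-walled hollow sphere k = 2/3; for the uniform solid cylinder k = 0.5.
v₁/v₂ = √((1+k₂)/(1+k₁)) = √(1.5/1.667) ≈ 0.949.

v_ratio ≈ 0.949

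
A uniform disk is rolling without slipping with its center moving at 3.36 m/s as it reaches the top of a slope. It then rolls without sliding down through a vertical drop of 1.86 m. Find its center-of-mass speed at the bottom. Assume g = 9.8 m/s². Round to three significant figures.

v ≈ 5.97 m/s

The moment of inertia is (1/2)MR², giving k ≡ I/(MR²) = 0.5.
Rolling without slipping gives ω = v/R, so the total kinetic energy is ½Mv² + ½Iω² = ½(1+k)Mv² = (3/4)Mv².
Energy conservation: (3/4)Mv₀² + Mgh = (3/4)Mv², so v² = v₀² + 2gh/(1+k).
v = √(3.36² + 2×9.8×1.86/1.5) = √35.59 ≈ 5.97 m/s.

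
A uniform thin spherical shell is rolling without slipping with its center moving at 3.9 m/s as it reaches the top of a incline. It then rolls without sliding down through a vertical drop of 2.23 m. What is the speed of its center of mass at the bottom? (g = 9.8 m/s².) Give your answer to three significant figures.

v ≈ 6.44 m/s

The moment of inertia is (2/3)MR², giving k ≡ I/(MR²) = 2/3.
Since it rolls without slipping, ω = v/R and KE = ½Mv² + ½Iω² = ½(1+k)Mv² = (5/6)Mv².
Energy conservation: (5/6)Mv₀² + Mgh = (5/6)Mv², so v² = v₀² + 2gh/(1+k).
v = √(3.9² + 2×9.8×2.23/1.667) = √41.43 ≈ 6.44 m/s.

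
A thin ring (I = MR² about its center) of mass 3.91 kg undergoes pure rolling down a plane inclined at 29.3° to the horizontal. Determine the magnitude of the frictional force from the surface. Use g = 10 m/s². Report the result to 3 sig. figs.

For this body I = MR², i.e. k = I/(MR²) = 1.
Translational: Mg sinθ − f = Ma. Rotational about the CM: fR = Iα = kMRa, so f = kMa.
Combining, a = g sinθ/(1+k) and f = kMa = kMg sinθ/(1+k).
f = 1 × 3.91 × 10 × sin29.3° / 2 ≈ 9.57 N.

f ≈ 9.57 N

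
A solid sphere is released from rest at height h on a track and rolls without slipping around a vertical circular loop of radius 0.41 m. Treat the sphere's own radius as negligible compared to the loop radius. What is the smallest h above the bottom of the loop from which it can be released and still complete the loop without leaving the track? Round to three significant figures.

The moment of inertia is (2/5)MR², giving k ≡ I/(MR²) = 0.4.
At the top of the loop, the minimum-contact condition is Mg = Mv_top²/r, so v_top² = gr.
With ω = v/R, the kinetic energy at speed v is ½(1+k)Mv² = (7/10)Mv².
Energy conservation from release (height h) to the top (height 2r): Mgh = Mg(2r) + (7/10)M·gr.
Thus h_min = 2r + (1+k)r/2 = r(2 + 1.4/2) = 0.41 × 2.7 ≈ 1.11 m.

h_min ≈ 1.11 m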